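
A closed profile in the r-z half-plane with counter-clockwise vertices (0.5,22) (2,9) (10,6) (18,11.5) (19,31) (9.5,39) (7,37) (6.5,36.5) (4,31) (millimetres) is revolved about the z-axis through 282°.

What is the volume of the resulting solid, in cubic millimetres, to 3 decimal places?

Profile (r,z), 9 vertices: (0.5,22) (2,9) (10,6) (18,11.5) (19,31) (9.5,39) (7,37) (6.5,36.5) (4,31)
edge 0: (0.5,22)→(2,9)  cross = 0.5·9 − 2·22 = -39.5000; (r_i+r_j)·cross = 2.5·-39.5000 = -98.7500
edge 1: (2,9)→(10,6)  cross = 2·6 − 10·9 = -78.0000; (r_i+r_j)·cross = 12·-78.0000 = -936.0000
edge 2: (10,6)→(18,11.5)  cross = 10·11.5 − 18·6 = 7.0000; (r_i+r_j)·cross = 28·7.0000 = 196.0000
edge 3: (18,11.5)→(19,31)  cross = 18·31 − 19·11.5 = 339.5000; (r_i+r_j)·cross = 37·339.5000 = 12561.5000
edge 4: (19,31)→(9.5,39)  cross = 19·39 − 9.5·31 = 446.5000; (r_i+r_j)·cross = 28.5·446.5000 = 12725.2500
edge 5: (9.5,39)→(7,37)  cross = 9.5·37 − 7·39 = 78.5000; (r_i+r_j)·cross = 16.5·78.5000 = 1295.2500
edge 6: (7,37)→(6.5,36.5)  cross = 7·36.5 − 6.5·37 = 15.0000; (r_i+r_j)·cross = 13.5·15.0000 = 202.5000
edge 7: (6.5,36.5)→(4,31)  cross = 6.5·31 − 4·36.5 = 55.5000; (r_i+r_j)·cross = 10.5·55.5000 = 582.7500
edge 8: (4,31)→(0.5,22)  cross = 4·22 − 0.5·31 = 72.5000; (r_i+r_j)·cross = 4.5·72.5000 = 326.2500
Σcross = 897.0000 → A = |Σcross|/2 = 448.5000 mm²
Σ(r_i+r_j)·cross = 26854.7500 → first moment M = |Σ|/6 = 4475.7917
R_c = M/A = 4475.7917/448.5000 = 9.9795 mm
θ = 282° = 4.921828 rad
V = θ·R_c·A = 4.921828·9.9795·448.5000 = 22029.079 mm³

Volume = 22029.079 mm³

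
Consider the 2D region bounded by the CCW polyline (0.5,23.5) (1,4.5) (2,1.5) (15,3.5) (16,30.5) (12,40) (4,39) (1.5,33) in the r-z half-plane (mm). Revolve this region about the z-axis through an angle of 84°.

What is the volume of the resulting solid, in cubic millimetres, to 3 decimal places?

Volume = 6150.283 mm³

Profile (r,z), 8 vertices: (0.5,23.5) (1,4.5) (2,1.5) (15,3.5) (16,30.5) (12,40) (4,39) (1.5,33)
edge 0: (0.5,23.5)→(1,4.5)  cross = 0.5·4.5 − 1·23.5 = -21.2500; (r_i+r_j)·cross = 1.5·-21.2500 = -31.8750
edge 1: (1,4.5)→(2,1.5)  cross = 1·1.5 − 2·4.5 = -7.5000; (r_i+r_j)·cross = 3·-7.5000 = -22.5000
edge 2: (2,1.5)→(15,3.5)  cross = 2·3.5 − 15·1.5 = -15.5000; (r_i+r_j)·cross = 17·-15.5000 = -263.5000
edge 3: (15,3.5)→(16,30.5)  cross = 15·30.5 − 16·3.5 = 401.5000; (r_i+r_j)·cross = 31·401.5000 = 12446.5000
edge 4: (16,30.5)→(12,40)  cross = 16·40 − 12·30.5 = 274.0000; (r_i+r_j)·cross = 28·274.0000 = 7672.0000
edge 5: (12,40)→(4,39)  cross = 12·39 − 4·40 = 308.0000; (r_i+r_j)·cross = 16·308.0000 = 4928.0000
edge 6: (4,39)→(1.5,33)  cross = 4·33 − 1.5·39 = 73.5000; (r_i+r_j)·cross = 5.5·73.5000 = 404.2500
edge 7: (1.5,33)→(0.5,23.5)  cross = 1.5·23.5 − 0.5·33 = 18.7500; (r_i+r_j)·cross = 2·18.7500 = 37.5000
Σcross = 1031.5000 → A = |Σcross|/2 = 515.7500 mm²
Σ(r_i+r_j)·cross = 25170.3750 → first moment M = |Σ|/6 = 4195.0625
R_c = M/A = 4195.0625/515.7500 = 8.1339 mm
θ = 84° = 1.466077 rad
V = θ·R_c·A = 1.466077·8.1339·515.7500 = 6150.283 mm³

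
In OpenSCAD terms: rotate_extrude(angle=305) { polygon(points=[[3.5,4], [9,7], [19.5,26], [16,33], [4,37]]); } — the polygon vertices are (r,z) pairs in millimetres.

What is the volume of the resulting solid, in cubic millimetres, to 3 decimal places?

Volume = 16910.204 mm³

Profile (r,z), 5 vertices: (3.5,4) (9,7) (19.5,26) (16,33) (4,37)
edge 0: (3.5,4)→(9,7)  cross = 3.5·7 − 9·4 = -11.5000; (r_i+r_j)·cross = 12.5·-11.5000 = -143.7500
edge 1: (9,7)→(19.5,26)  cross = 9·26 − 19.5·7 = 97.5000; (r_i+r_j)·cross = 28.5·97.5000 = 2778.7500
edge 2: (19.5,26)→(16,33)  cross = 19.5·33 − 16·26 = 227.5000; (r_i+r_j)·cross = 35.5·227.5000 = 8076.2500
edge 3: (16,33)→(4,37)  cross = 16·37 − 4·33 = 460.0000; (r_i+r_j)·cross = 20·460.0000 = 9200.0000
edge 4: (4,37)→(3.5,4)  cross = 4·4 − 3.5·37 = -113.5000; (r_i+r_j)·cross = 7.5·-113.5000 = -851.2500
Σcross = 660.0000 → A = |Σcross|/2 = 330.0000 mm²
Σ(r_i+r_j)·cross = 19060.0000 → first moment M = |Σ|/6 = 3176.6667
R_c = M/A = 3176.6667/330.0000 = 9.6263 mm
θ = 305° = 5.323254 rad
V = θ·R_c·A = 5.323254·9.6263·330.0000 = 16910.204 mm³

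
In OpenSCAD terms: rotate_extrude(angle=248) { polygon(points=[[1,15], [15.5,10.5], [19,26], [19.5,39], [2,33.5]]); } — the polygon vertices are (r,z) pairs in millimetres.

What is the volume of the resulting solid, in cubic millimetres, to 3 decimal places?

Profile (r,z), 5 vertices: (1,15) (15.5,10.5) (19,26) (19.5,39) (2,33.5)
edge 0: (1,15)→(15.5,10.5)  cross = 1·10.5 − 15.5·15 = -222.0000; (r_i+r_j)·cross = 16.5·-222.0000 = -3663.0000
edge 1: (15.5,10.5)→(19,26)  cross = 15.5·26 − 19·10.5 = 203.5000; (r_i+r_j)·cross = 34.5·203.5000 = 7020.7500
edge 2: (19,26)→(19.5,39)  cross = 19·39 − 19.5·26 = 234.0000; (r_i+r_j)·cross = 38.5·234.0000 = 9009.0000
edge 3: (19.5,39)→(2,33.5)  cross = 19.5·33.5 − 2·39 = 575.2500; (r_i+r_j)·cross = 21.5·575.2500 = 12367.8750
edge 4: (2,33.5)→(1,15)  cross = 2·15 − 1·33.5 = -3.5000; (r_i+r_j)·cross = 3·-3.5000 = -10.5000
Σcross = 787.2500 → A = |Σcross|/2 = 393.6250 mm²
Σ(r_i+r_j)·cross = 24724.1250 → first moment M = |Σ|/6 = 4120.6875
R_c = M/A = 4120.6875/393.6250 = 10.4686 mm
θ = 248° = 4.328417 rad
V = θ·R_c·A = 4.328417·10.4686·393.6250 = 17836.052 mm³

Volume = 17836.052 mm³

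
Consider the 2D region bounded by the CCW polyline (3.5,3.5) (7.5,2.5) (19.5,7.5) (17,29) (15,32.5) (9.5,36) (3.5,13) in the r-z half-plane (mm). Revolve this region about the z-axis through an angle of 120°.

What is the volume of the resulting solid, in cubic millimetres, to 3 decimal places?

Volume = 8781.580 mm³

Profile (r,z), 7 vertices: (3.5,3.5) (7.5,2.5) (19.5,7.5) (17,29) (15,32.5) (9.5,36) (3.5,13)
edge 0: (3.5,3.5)→(7.5,2.5)  cross = 3.5·2.5 − 7.5·3.5 = -17.5000; (r_i+r_j)·cross = 11·-17.5000 = -192.5000
edge 1: (7.5,2.5)→(19.5,7.5)  cross = 7.5·7.5 − 19.5·2.5 = 7.5000; (r_i+r_j)·cross = 27·7.5000 = 202.5000
edge 2: (19.5,7.5)→(17,29)  cross = 19.5·29 − 17·7.5 = 438.0000; (r_i+r_j)·cross = 36.5·438.0000 = 15987.0000
edge 3: (17,29)→(15,32.5)  cross = 17·32.5 − 15·29 = 117.5000; (r_i+r_j)·cross = 32·117.5000 = 3760.0000
edge 4: (15,32.5)→(9.5,36)  cross = 15·36 − 9.5·32.5 = 231.2500; (r_i+r_j)·cross = 24.5·231.2500 = 5665.6250
edge 5: (9.5,36)→(3.5,13)  cross = 9.5·13 − 3.5·36 = -2.5000; (r_i+r_j)·cross = 13·-2.5000 = -32.5000
edge 6: (3.5,13)→(3.5,3.5)  cross = 3.5·3.5 − 3.5·13 = -33.2500; (r_i+r_j)·cross = 7·-33.2500 = -232.7500
Σcross = 741.0000 → A = |Σcross|/2 = 370.5000 mm²
Σ(r_i+r_j)·cross = 25157.3750 → first moment M = |Σ|/6 = 4192.8958
R_c = M/A = 4192.8958/370.5000 = 11.3169 mm
θ = 120° = 2.094395 rad
V = θ·R_c·A = 2.094395·11.3169·370.5000 = 8781.580 mm³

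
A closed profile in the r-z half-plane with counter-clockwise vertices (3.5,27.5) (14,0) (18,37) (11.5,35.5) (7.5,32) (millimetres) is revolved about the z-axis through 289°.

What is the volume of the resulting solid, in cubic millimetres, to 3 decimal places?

Volume = 16062.413 mm³

Profile (r,z), 5 vertices: (3.5,27.5) (14,0) (18,37) (11.5,35.5) (7.5,32)
edge 0: (3.5,27.5)→(14,0)  cross = 3.5·0 − 14·27.5 = -385.0000; (r_i+r_j)·cross = 17.5·-385.0000 = -6737.5000
edge 1: (14,0)→(18,37)  cross = 14·37 − 18·0 = 518.0000; (r_i+r_j)·cross = 32·518.0000 = 16576.0000
edge 2: (18,37)→(11.5,35.5)  cross = 18·35.5 − 11.5·37 = 213.5000; (r_i+r_j)·cross = 29.5·213.5000 = 6298.2500
edge 3: (11.5,35.5)→(7.5,32)  cross = 11.5·32 − 7.5·35.5 = 101.7500; (r_i+r_j)·cross = 19·101.7500 = 1933.2500
edge 4: (7.5,32)→(3.5,27.5)  cross = 7.5·27.5 − 3.5·32 = 94.2500; (r_i+r_j)·cross = 11·94.2500 = 1036.7500
Σcross = 542.5000 → A = |Σcross|/2 = 271.2500 mm²
Σ(r_i+r_j)·cross = 19106.7500 → first moment M = |Σ|/6 = 3184.4583
R_c = M/A = 3184.4583/271.2500 = 11.7399 mm
θ = 289° = 5.044002 rad
V = θ·R_c·A = 5.044002·11.7399·271.2500 = 16062.413 mm³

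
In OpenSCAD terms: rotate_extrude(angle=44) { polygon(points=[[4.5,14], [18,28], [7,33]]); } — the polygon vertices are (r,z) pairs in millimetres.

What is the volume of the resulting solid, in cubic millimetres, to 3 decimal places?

Volume = 836.324 mm³

Profile (r,z), 3 vertices: (4.5,14) (18,28) (7,33)
edge 0: (4.5,14)→(18,28)  cross = 4.5·28 − 18·14 = -126.0000; (r_i+r_j)·cross = 22.5·-126.0000 = -2835.0000
edge 1: (18,28)→(7,33)  cross = 18·33 − 7·28 = 398.0000; (r_i+r_j)·cross = 25·398.0000 = 9950.0000
edge 2: (7,33)→(4.5,14)  cross = 7·14 − 4.5·33 = -50.5000; (r_i+r_j)·cross = 11.5·-50.5000 = -580.7500
Σcross = 221.5000 → A = |Σcross|/2 = 110.7500 mm²
Σ(r_i+r_j)·cross = 6534.2500 → first moment M = |Σ|/6 = 1089.0417
R_c = M/A = 1089.0417/110.7500 = 9.8333 mm
θ = 44° = 0.767945 rad
V = θ·R_c·A = 0.767945·9.8333·110.7500 = 836.324 mm³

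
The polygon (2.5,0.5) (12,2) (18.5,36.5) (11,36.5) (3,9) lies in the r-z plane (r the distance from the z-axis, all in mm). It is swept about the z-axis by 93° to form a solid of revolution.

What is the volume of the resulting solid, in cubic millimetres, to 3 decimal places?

Profile (r,z), 5 vertices: (2.5,0.5) (12,2) (18.5,36.5) (11,36.5) (3,9)
edge 0: (2.5,0.5)→(12,2)  cross = 2.5·2 − 12·0.5 = -1.0000; (r_i+r_j)·cross = 14.5·-1.0000 = -14.5000
edge 1: (12,2)→(18.5,36.5)  cross = 12·36.5 − 18.5·2 = 401.0000; (r_i+r_j)·cross = 30.5·401.0000 = 12230.5000
edge 2: (18.5,36.5)→(11,36.5)  cross = 18.5·36.5 − 11·36.5 = 273.7500; (r_i+r_j)·cross = 29.5·273.7500 = 8075.6250
edge 3: (11,36.5)→(3,9)  cross = 11·9 − 3·36.5 = -10.5000; (r_i+r_j)·cross = 14·-10.5000 = -147.0000
edge 4: (3,9)→(2.5,0.5)  cross = 3·0.5 − 2.5·9 = -21.0000; (r_i+r_j)·cross = 5.5·-21.0000 = -115.5000
Σcross = 642.2500 → A = |Σcross|/2 = 321.1250 mm²
Σ(r_i+r_j)·cross = 20029.1250 → first moment M = |Σ|/6 = 3338.1875
R_c = M/A = 3338.1875/321.1250 = 10.3953 mm
θ = 93° = 1.623156 rad
V = θ·R_c·A = 1.623156·10.3953·321.1250 = 5418.400 mm³

Volume = 5418.400 mm³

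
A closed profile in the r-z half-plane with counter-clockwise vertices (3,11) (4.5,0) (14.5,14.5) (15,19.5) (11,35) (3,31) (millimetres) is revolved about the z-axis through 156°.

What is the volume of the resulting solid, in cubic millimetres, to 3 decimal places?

Volume = 6266.949 mm³

Profile (r,z), 6 vertices: (3,11) (4.5,0) (14.5,14.5) (15,19.5) (11,35) (3,31)
edge 0: (3,11)→(4.5,0)  cross = 3·0 − 4.5·11 = -49.5000; (r_i+r_j)·cross = 7.5·-49.5000 = -371.2500
edge 1: (4.5,0)→(14.5,14.5)  cross = 4.5·14.5 − 14.5·0 = 65.2500; (r_i+r_j)·cross = 19·65.2500 = 1239.7500
edge 2: (14.5,14.5)→(15,19.5)  cross = 14.5·19.5 − 15·14.5 = 65.2500; (r_i+r_j)·cross = 29.5·65.2500 = 1924.8750
edge 3: (15,19.5)→(11,35)  cross = 15·35 − 11·19.5 = 310.5000; (r_i+r_j)·cross = 26·310.5000 = 8073.0000
edge 4: (11,35)→(3,31)  cross = 11·31 − 3·35 = 236.0000; (r_i+r_j)·cross = 14·236.0000 = 3304.0000
edge 5: (3,31)→(3,11)  cross = 3·11 − 3·31 = -60.0000; (r_i+r_j)·cross = 6·-60.0000 = -360.0000
Σcross = 567.5000 → A = |Σcross|/2 = 283.7500 mm²
Σ(r_i+r_j)·cross = 13810.3750 → first moment M = |Σ|/6 = 2301.7292
R_c = M/A = 2301.7292/283.7500 = 8.1118 mm
θ = 156° = 2.722714 rad
V = θ·R_c·A = 2.722714·8.1118·283.7500 = 6266.949 mm³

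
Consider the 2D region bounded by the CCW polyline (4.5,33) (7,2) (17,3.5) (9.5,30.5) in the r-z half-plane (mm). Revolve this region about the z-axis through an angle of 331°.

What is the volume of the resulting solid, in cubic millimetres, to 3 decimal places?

Volume = 12079.429 mm³

Profile (r,z), 4 vertices: (4.5,33) (7,2) (17,3.5) (9.5,30.5)
edge 0: (4.5,33)→(7,2)  cross = 4.5·2 − 7·33 = -222.0000; (r_i+r_j)·cross = 11.5·-222.0000 = -2553.0000
edge 1: (7,2)→(17,3.5)  cross = 7·3.5 − 17·2 = -9.5000; (r_i+r_j)·cross = 24·-9.5000 = -228.0000
edge 2: (17,3.5)→(9.5,30.5)  cross = 17·30.5 − 9.5·3.5 = 485.2500; (r_i+r_j)·cross = 26.5·485.2500 = 12859.1250
edge 3: (9.5,30.5)→(4.5,33)  cross = 9.5·33 − 4.5·30.5 = 176.2500; (r_i+r_j)·cross = 14·176.2500 = 2467.5000
Σcross = 430.0000 → A = |Σcross|/2 = 215.0000 mm²
Σ(r_i+r_j)·cross = 12545.6250 → first moment M = |Σ|/6 = 2090.9375
R_c = M/A = 2090.9375/215.0000 = 9.7253 mm
θ = 331° = 5.777040 rad
V = θ·R_c·A = 5.777040·9.7253·215.0000 = 12079.429 mm³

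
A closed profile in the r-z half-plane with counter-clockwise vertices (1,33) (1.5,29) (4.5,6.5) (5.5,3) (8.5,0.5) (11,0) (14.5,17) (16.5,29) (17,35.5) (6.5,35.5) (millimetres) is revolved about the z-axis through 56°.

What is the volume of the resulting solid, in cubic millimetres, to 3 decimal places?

Profile (r,z), 10 vertices: (1,33) (1.5,29) (4.5,6.5) (5.5,3) (8.5,0.5) (11,0) (14.5,17) (16.5,29) (17,35.5) (6.5,35.5)
edge 0: (1,33)→(1.5,29)  cross = 1·29 − 1.5·33 = -20.5000; (r_i+r_j)·cross = 2.5·-20.5000 = -51.2500
edge 1: (1.5,29)→(4.5,6.5)  cross = 1.5·6.5 − 4.5·29 = -120.7500; (r_i+r_j)·cross = 6·-120.7500 = -724.5000
edge 2: (4.5,6.5)→(5.5,3)  cross = 4.5·3 − 5.5·6.5 = -22.2500; (r_i+r_j)·cross = 10·-22.2500 = -222.5000
edge 3: (5.5,3)→(8.5,0.5)  cross = 5.5·0.5 − 8.5·3 = -22.7500; (r_i+r_j)·cross = 14·-22.7500 = -318.5000
edge 4: (8.5,0.5)→(11,0)  cross = 8.5·0 − 11·0.5 = -5.5000; (r_i+r_j)·cross = 19.5·-5.5000 = -107.2500
edge 5: (11,0)→(14.5,17)  cross = 11·17 − 14.5·0 = 187.0000; (r_i+r_j)·cross = 25.5·187.0000 = 4768.5000
edge 6: (14.5,17)→(16.5,29)  cross = 14.5·29 − 16.5·17 = 140.0000; (r_i+r_j)·cross = 31·140.0000 = 4340.0000
edge 7: (16.5,29)→(17,35.5)  cross = 16.5·35.5 − 17·29 = 92.7500; (r_i+r_j)·cross = 33.5·92.7500 = 3107.1250
edge 8: (17,35.5)→(6.5,35.5)  cross = 17·35.5 − 6.5·35.5 = 372.7500; (r_i+r_j)·cross = 23.5·372.7500 = 8759.6250
edge 9: (6.5,35.5)→(1,33)  cross = 6.5·33 − 1·35.5 = 179.0000; (r_i+r_j)·cross = 7.5·179.0000 = 1342.5000
Σcross = 779.7500 → A = |Σcross|/2 = 389.8750 mm²
Σ(r_i+r_j)·cross = 20893.7500 → first moment M = |Σ|/6 = 3482.2917
R_c = M/A = 3482.2917/389.8750 = 8.9318 mm
θ = 56° = 0.977384 rad
V = θ·R_c·A = 0.977384·8.9318·389.8750 = 3403.537 mm³

Volume = 3403.537 mm³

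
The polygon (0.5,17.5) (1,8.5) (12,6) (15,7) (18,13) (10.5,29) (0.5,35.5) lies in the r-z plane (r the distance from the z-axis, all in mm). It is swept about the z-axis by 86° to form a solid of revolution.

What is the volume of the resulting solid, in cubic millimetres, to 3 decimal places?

Volume = 3943.990 mm³

Profile (r,z), 7 vertices: (0.5,17.5) (1,8.5) (12,6) (15,7) (18,13) (10.5,29) (0.5,35.5)
edge 0: (0.5,17.5)→(1,8.5)  cross = 0.5·8.5 − 1·17.5 = -13.2500; (r_i+r_j)·cross = 1.5·-13.2500 = -19.8750
edge 1: (1,8.5)→(12,6)  cross = 1·6 − 12·8.5 = -96.0000; (r_i+r_j)·cross = 13·-96.0000 = -1248.0000
edge 2: (12,6)→(15,7)  cross = 12·7 − 15·6 = -6.0000; (r_i+r_j)·cross = 27·-6.0000 = -162.0000
edge 3: (15,7)→(18,13)  cross = 15·13 − 18·7 = 69.0000; (r_i+r_j)·cross = 33·69.0000 = 2277.0000
edge 4: (18,13)→(10.5,29)  cross = 18·29 − 10.5·13 = 385.5000; (r_i+r_j)·cross = 28.5·385.5000 = 10986.7500
edge 5: (10.5,29)→(0.5,35.5)  cross = 10.5·35.5 − 0.5·29 = 358.2500; (r_i+r_j)·cross = 11·358.2500 = 3940.7500
edge 6: (0.5,35.5)→(0.5,17.5)  cross = 0.5·17.5 − 0.5·35.5 = -9.0000; (r_i+r_j)·cross = 1·-9.0000 = -9.0000
Σcross = 688.5000 → A = |Σcross|/2 = 344.2500 mm²
Σ(r_i+r_j)·cross = 15765.6250 → first moment M = |Σ|/6 = 2627.6042
R_c = M/A = 2627.6042/344.2500 = 7.6328 mm
θ = 86° = 1.500983 rad
V = θ·R_c·A = 1.500983·7.6328·344.2500 = 3943.990 mm³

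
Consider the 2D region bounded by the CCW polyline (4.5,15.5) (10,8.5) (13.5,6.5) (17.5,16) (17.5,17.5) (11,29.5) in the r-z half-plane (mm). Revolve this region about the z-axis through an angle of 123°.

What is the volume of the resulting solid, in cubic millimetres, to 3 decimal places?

Profile (r,z), 6 vertices: (4.5,15.5) (10,8.5) (13.5,6.5) (17.5,16) (17.5,17.5) (11,29.5)
edge 0: (4.5,15.5)→(10,8.5)  cross = 4.5·8.5 − 10·15.5 = -116.7500; (r_i+r_j)·cross = 14.5·-116.7500 = -1692.8750
edge 1: (10,8.5)→(13.5,6.5)  cross = 10·6.5 − 13.5·8.5 = -49.7500; (r_i+r_j)·cross = 23.5·-49.7500 = -1169.1250
edge 2: (13.5,6.5)→(17.5,16)  cross = 13.5·16 − 17.5·6.5 = 102.2500; (r_i+r_j)·cross = 31·102.2500 = 3169.7500
edge 3: (17.5,16)→(17.5,17.5)  cross = 17.5·17.5 − 17.5·16 = 26.2500; (r_i+r_j)·cross = 35·26.2500 = 918.7500
edge 4: (17.5,17.5)→(11,29.5)  cross = 17.5·29.5 − 11·17.5 = 323.7500; (r_i+r_j)·cross = 28.5·323.7500 = 9226.8750
edge 5: (11,29.5)→(4.5,15.5)  cross = 11·15.5 − 4.5·29.5 = 37.7500; (r_i+r_j)·cross = 15.5·37.7500 = 585.1250
Σcross = 323.5000 → A = |Σcross|/2 = 161.7500 mm²
Σ(r_i+r_j)·cross = 11038.5000 → first moment M = |Σ|/6 = 1839.7500
R_c = M/A = 1839.7500/161.7500 = 11.3740 mm
θ = 123° = 2.146755 rad
V = θ·R_c·A = 2.146755·11.3740·161.7500 = 3949.492 mm³

Volume = 3949.492 mm³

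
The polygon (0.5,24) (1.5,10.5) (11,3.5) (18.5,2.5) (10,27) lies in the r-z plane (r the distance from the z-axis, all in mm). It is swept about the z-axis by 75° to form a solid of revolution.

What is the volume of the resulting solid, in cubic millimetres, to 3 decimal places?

Profile (r,z), 5 vertices: (0.5,24) (1.5,10.5) (11,3.5) (18.5,2.5) (10,27)
edge 0: (0.5,24)→(1.5,10.5)  cross = 0.5·10.5 − 1.5·24 = -30.7500; (r_i+r_j)·cross = 2·-30.7500 = -61.5000
edge 1: (1.5,10.5)→(11,3.5)  cross = 1.5·3.5 − 11·10.5 = -110.2500; (r_i+r_j)·cross = 12.5·-110.2500 = -1378.1250
edge 2: (11,3.5)→(18.5,2.5)  cross = 11·2.5 − 18.5·3.5 = -37.2500; (r_i+r_j)·cross = 29.5·-37.2500 = -1098.8750
edge 3: (18.5,2.5)→(10,27)  cross = 18.5·27 − 10·2.5 = 474.5000; (r_i+r_j)·cross = 28.5·474.5000 = 13523.2500
edge 4: (10,27)→(0.5,24)  cross = 10·24 − 0.5·27 = 226.5000; (r_i+r_j)·cross = 10.5·226.5000 = 2378.2500
Σcross = 522.7500 → A = |Σcross|/2 = 261.3750 mm²
Σ(r_i+r_j)·cross = 13363.0000 → first moment M = |Σ|/6 = 2227.1667
R_c = M/A = 2227.1667/261.3750 = 8.5210 mm
θ = 75° = 1.308997 rad
V = θ·R_c·A = 1.308997·8.5210·261.3750 = 2915.354 mm³

Volume = 2915.354 mm³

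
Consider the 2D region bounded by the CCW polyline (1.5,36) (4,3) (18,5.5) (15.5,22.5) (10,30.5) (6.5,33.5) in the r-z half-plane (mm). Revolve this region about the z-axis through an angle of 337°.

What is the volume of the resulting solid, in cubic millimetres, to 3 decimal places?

Volume = 18904.343 mm³

Profile (r,z), 6 vertices: (1.5,36) (4,3) (18,5.5) (15.5,22.5) (10,30.5) (6.5,33.5)
edge 0: (1.5,36)→(4,3)  cross = 1.5·3 − 4·36 = -139.5000; (r_i+r_j)·cross = 5.5·-139.5000 = -767.2500
edge 1: (4,3)→(18,5.5)  cross = 4·5.5 − 18·3 = -32.0000; (r_i+r_j)·cross = 22·-32.0000 = -704.0000
edge 2: (18,5.5)→(15.5,22.5)  cross = 18·22.5 − 15.5·5.5 = 319.7500; (r_i+r_j)·cross = 33.5·319.7500 = 10711.6250
edge 3: (15.5,22.5)→(10,30.5)  cross = 15.5·30.5 − 10·22.5 = 247.7500; (r_i+r_j)·cross = 25.5·247.7500 = 6317.6250
edge 4: (10,30.5)→(6.5,33.5)  cross = 10·33.5 − 6.5·30.5 = 136.7500; (r_i+r_j)·cross = 16.5·136.7500 = 2256.3750
edge 5: (6.5,33.5)→(1.5,36)  cross = 6.5·36 − 1.5·33.5 = 183.7500; (r_i+r_j)·cross = 8·183.7500 = 1470.0000
Σcross = 716.5000 → A = |Σcross|/2 = 358.2500 mm²
Σ(r_i+r_j)·cross = 19284.3750 → first moment M = |Σ|/6 = 3214.0625
R_c = M/A = 3214.0625/358.2500 = 8.9716 mm
θ = 337° = 5.881760 rad
V = θ·R_c·A = 5.881760·8.9716·358.2500 = 18904.343 mm³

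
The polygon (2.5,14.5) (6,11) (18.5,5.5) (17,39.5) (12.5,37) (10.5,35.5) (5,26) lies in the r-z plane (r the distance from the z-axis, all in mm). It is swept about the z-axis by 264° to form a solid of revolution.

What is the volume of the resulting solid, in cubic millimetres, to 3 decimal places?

Profile (r,z), 7 vertices: (2.5,14.5) (6,11) (18.5,5.5) (17,39.5) (12.5,37) (10.5,35.5) (5,26)
edge 0: (2.5,14.5)→(6,11)  cross = 2.5·11 − 6·14.5 = -59.5000; (r_i+r_j)·cross = 8.5·-59.5000 = -505.7500
edge 1: (6,11)→(18.5,5.5)  cross = 6·5.5 − 18.5·11 = -170.5000; (r_i+r_j)·cross = 24.5·-170.5000 = -4177.2500
edge 2: (18.5,5.5)→(17,39.5)  cross = 18.5·39.5 − 17·5.5 = 637.2500; (r_i+r_j)·cross = 35.5·637.2500 = 22622.3750
edge 3: (17,39.5)→(12.5,37)  cross = 17·37 − 12.5·39.5 = 135.2500; (r_i+r_j)·cross = 29.5·135.2500 = 3989.8750
edge 4: (12.5,37)→(10.5,35.5)  cross = 12.5·35.5 − 10.5·37 = 55.2500; (r_i+r_j)·cross = 23·55.2500 = 1270.7500
edge 5: (10.5,35.5)→(5,26)  cross = 10.5·26 − 5·35.5 = 95.5000; (r_i+r_j)·cross = 15.5·95.5000 = 1480.2500
edge 6: (5,26)→(2.5,14.5)  cross = 5·14.5 − 2.5·26 = 7.5000; (r_i+r_j)·cross = 7.5·7.5000 = 56.2500
Σcross = 700.7500 → A = |Σcross|/2 = 350.3750 mm²
Σ(r_i+r_j)·cross = 24736.5000 → first moment M = |Σ|/6 = 4122.7500
R_c = M/A = 4122.7500/350.3750 = 11.7667 mm
θ = 264° = 4.607669 rad
V = θ·R_c·A = 4.607669·11.7667·350.3750 = 18996.268 mm³

Volume = 18996.268 mm³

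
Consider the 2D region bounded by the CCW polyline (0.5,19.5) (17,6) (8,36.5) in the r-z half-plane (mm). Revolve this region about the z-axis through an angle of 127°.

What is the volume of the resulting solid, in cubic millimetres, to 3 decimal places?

Profile (r,z), 3 vertices: (0.5,19.5) (17,6) (8,36.5)
edge 0: (0.5,19.5)→(17,6)  cross = 0.5·6 − 17·19.5 = -328.5000; (r_i+r_j)·cross = 17.5·-328.5000 = -5748.7500
edge 1: (17,6)→(8,36.5)  cross = 17·36.5 − 8·6 = 572.5000; (r_i+r_j)·cross = 25·572.5000 = 14312.5000
edge 2: (8,36.5)→(0.5,19.5)  cross = 8·19.5 − 0.5·36.5 = 137.7500; (r_i+r_j)·cross = 8.5·137.7500 = 1170.8750
Σcross = 381.7500 → A = |Σcross|/2 = 190.8750 mm²
Σ(r_i+r_j)·cross = 9734.6250 → first moment M = |Σ|/6 = 1622.4375
R_c = M/A = 1622.4375/190.8750 = 8.5000 mm
θ = 127° = 2.216568 rad
V = θ·R_c·A = 2.216568·8.5000·190.8750 = 3596.243 mm³

Volume = 3596.243 mm³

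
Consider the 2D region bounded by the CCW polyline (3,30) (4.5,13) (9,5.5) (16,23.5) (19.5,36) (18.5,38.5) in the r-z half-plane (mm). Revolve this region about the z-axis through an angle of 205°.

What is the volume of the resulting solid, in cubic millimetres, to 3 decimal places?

Volume = 10717.078 mm³

Profile (r,z), 6 vertices: (3,30) (4.5,13) (9,5.5) (16,23.5) (19.5,36) (18.5,38.5)
edge 0: (3,30)→(4.5,13)  cross = 3·13 − 4.5·30 = -96.0000; (r_i+r_j)·cross = 7.5·-96.0000 = -720.0000
edge 1: (4.5,13)→(9,5.5)  cross = 4.5·5.5 − 9·13 = -92.2500; (r_i+r_j)·cross = 13.5·-92.2500 = -1245.3750
edge 2: (9,5.5)→(16,23.5)  cross = 9·23.5 − 16·5.5 = 123.5000; (r_i+r_j)·cross = 25·123.5000 = 3087.5000
edge 3: (16,23.5)→(19.5,36)  cross = 16·36 − 19.5·23.5 = 117.7500; (r_i+r_j)·cross = 35.5·117.7500 = 4180.1250
edge 4: (19.5,36)→(18.5,38.5)  cross = 19.5·38.5 − 18.5·36 = 84.7500; (r_i+r_j)·cross = 38·84.7500 = 3220.5000
edge 5: (18.5,38.5)→(3,30)  cross = 18.5·30 − 3·38.5 = 439.5000; (r_i+r_j)·cross = 21.5·439.5000 = 9449.2500
Σcross = 577.2500 → A = |Σcross|/2 = 288.6250 mm²
Σ(r_i+r_j)·cross = 17972.0000 → first moment M = |Σ|/6 = 2995.3333
R_c = M/A = 2995.3333/288.6250 = 10.3779 mm
θ = 205° = 3.577925 rad
V = θ·R_c·A = 3.577925·10.3779·288.6250 = 10717.078 mm³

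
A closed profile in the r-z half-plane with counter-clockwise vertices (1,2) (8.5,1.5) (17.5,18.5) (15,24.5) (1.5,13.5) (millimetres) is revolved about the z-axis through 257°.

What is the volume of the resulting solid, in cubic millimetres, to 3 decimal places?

Profile (r,z), 5 vertices: (1,2) (8.5,1.5) (17.5,18.5) (15,24.5) (1.5,13.5)
edge 0: (1,2)→(8.5,1.5)  cross = 1·1.5 − 8.5·2 = -15.5000; (r_i+r_j)·cross = 9.5·-15.5000 = -147.2500
edge 1: (8.5,1.5)→(17.5,18.5)  cross = 8.5·18.5 − 17.5·1.5 = 131.0000; (r_i+r_j)·cross = 26·131.0000 = 3406.0000
edge 2: (17.5,18.5)→(15,24.5)  cross = 17.5·24.5 − 15·18.5 = 151.2500; (r_i+r_j)·cross = 32.5·151.2500 = 4915.6250
edge 3: (15,24.5)→(1.5,13.5)  cross = 15·13.5 − 1.5·24.5 = 165.7500; (r_i+r_j)·cross = 16.5·165.7500 = 2734.8750
edge 4: (1.5,13.5)→(1,2)  cross = 1.5·2 − 1·13.5 = -10.5000; (r_i+r_j)·cross = 2.5·-10.5000 = -26.2500
Σcross = 422.0000 → A = |Σcross|/2 = 211.0000 mm²
Σ(r_i+r_j)·cross = 10883.0000 → first moment M = |Σ|/6 = 1813.8333
R_c = M/A = 1813.8333/211.0000 = 8.5964 mm
θ = 257° = 4.485496 rad
V = θ·R_c·A = 4.485496·8.5964·211.0000 = 8135.942 mm³

Volume = 8135.942 mm³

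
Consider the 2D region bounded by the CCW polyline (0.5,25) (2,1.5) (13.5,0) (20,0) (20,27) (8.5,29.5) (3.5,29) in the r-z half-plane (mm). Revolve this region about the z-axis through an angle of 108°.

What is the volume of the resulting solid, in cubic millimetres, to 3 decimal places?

Profile (r,z), 7 vertices: (0.5,25) (2,1.5) (13.5,0) (20,0) (20,27) (8.5,29.5) (3.5,29)
edge 0: (0.5,25)→(2,1.5)  cross = 0.5·1.5 − 2·25 = -49.2500; (r_i+r_j)·cross = 2.5·-49.2500 = -123.1250
edge 1: (2,1.5)→(13.5,0)  cross = 2·0 − 13.5·1.5 = -20.2500; (r_i+r_j)·cross = 15.5·-20.2500 = -313.8750
edge 2: (13.5,0)→(20,0)  cross = 13.5·0 − 20·0 = 0.0000; (r_i+r_j)·cross = 33.5·0.0000 = 0.0000
edge 3: (20,0)→(20,27)  cross = 20·27 − 20·0 = 540.0000; (r_i+r_j)·cross = 40·540.0000 = 21600.0000
edge 4: (20,27)→(8.5,29.5)  cross = 20·29.5 − 8.5·27 = 360.5000; (r_i+r_j)·cross = 28.5·360.5000 = 10274.2500
edge 5: (8.5,29.5)→(3.5,29)  cross = 8.5·29 − 3.5·29.5 = 143.2500; (r_i+r_j)·cross = 12·143.2500 = 1719.0000
edge 6: (3.5,29)→(0.5,25)  cross = 3.5·25 − 0.5·29 = 73.0000; (r_i+r_j)·cross = 4·73.0000 = 292.0000
Σcross = 1047.2500 → A = |Σcross|/2 = 523.6250 mm²
Σ(r_i+r_j)·cross = 33448.2500 → first moment M = |Σ|/6 = 5574.7083
R_c = M/A = 5574.7083/523.6250 = 10.6464 mm
θ = 108° = 1.884956 rad
V = θ·R_c·A = 1.884956·10.6464·523.6250 = 10508.078 mm³

Volume = 10508.078 mm³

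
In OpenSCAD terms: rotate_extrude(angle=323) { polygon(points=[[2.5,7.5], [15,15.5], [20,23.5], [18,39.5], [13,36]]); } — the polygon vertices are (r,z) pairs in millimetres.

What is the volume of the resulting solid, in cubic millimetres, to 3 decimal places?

Profile (r,z), 5 vertices: (2.5,7.5) (15,15.5) (20,23.5) (18,39.5) (13,36)
edge 0: (2.5,7.5)→(15,15.5)  cross = 2.5·15.5 − 15·7.5 = -73.7500; (r_i+r_j)·cross = 17.5·-73.7500 = -1290.6250
edge 1: (15,15.5)→(20,23.5)  cross = 15·23.5 − 20·15.5 = 42.5000; (r_i+r_j)·cross = 35·42.5000 = 1487.5000
edge 2: (20,23.5)→(18,39.5)  cross = 20·39.5 − 18·23.5 = 367.0000; (r_i+r_j)·cross = 38·367.0000 = 13946.0000
edge 3: (18,39.5)→(13,36)  cross = 18·36 − 13·39.5 = 134.5000; (r_i+r_j)·cross = 31·134.5000 = 4169.5000
edge 4: (13,36)→(2.5,7.5)  cross = 13·7.5 − 2.5·36 = 7.5000; (r_i+r_j)·cross = 15.5·7.5000 = 116.2500
Σcross = 477.7500 → A = |Σcross|/2 = 238.8750 mm²
Σ(r_i+r_j)·cross = 18428.6250 → first moment M = |Σ|/6 = 3071.4375
R_c = M/A = 3071.4375/238.8750 = 12.8579 mm
θ = 323° = 5.637413 rad
V = θ·R_c·A = 5.637413·12.8579·238.8750 = 17314.963 mm³

Volume = 17314.963 mm³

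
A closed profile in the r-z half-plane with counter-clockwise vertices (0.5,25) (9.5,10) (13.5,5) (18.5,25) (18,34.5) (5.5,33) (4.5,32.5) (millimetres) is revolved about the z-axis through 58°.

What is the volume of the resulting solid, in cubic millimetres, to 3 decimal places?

Volume = 3485.191 mm³

Profile (r,z), 7 vertices: (0.5,25) (9.5,10) (13.5,5) (18.5,25) (18,34.5) (5.5,33) (4.5,32.5)
edge 0: (0.5,25)→(9.5,10)  cross = 0.5·10 − 9.5·25 = -232.5000; (r_i+r_j)·cross = 10·-232.5000 = -2325.0000
edge 1: (9.5,10)→(13.5,5)  cross = 9.5·5 − 13.5·10 = -87.5000; (r_i+r_j)·cross = 23·-87.5000 = -2012.5000
edge 2: (13.5,5)→(18.5,25)  cross = 13.5·25 − 18.5·5 = 245.0000; (r_i+r_j)·cross = 32·245.0000 = 7840.0000
edge 3: (18.5,25)→(18,34.5)  cross = 18.5·34.5 − 18·25 = 188.2500; (r_i+r_j)·cross = 36.5·188.2500 = 6871.1250
edge 4: (18,34.5)→(5.5,33)  cross = 18·33 − 5.5·34.5 = 404.2500; (r_i+r_j)·cross = 23.5·404.2500 = 9499.8750
edge 5: (5.5,33)→(4.5,32.5)  cross = 5.5·32.5 − 4.5·33 = 30.2500; (r_i+r_j)·cross = 10·30.2500 = 302.5000
edge 6: (4.5,32.5)→(0.5,25)  cross = 4.5·25 − 0.5·32.5 = 96.2500; (r_i+r_j)·cross = 5·96.2500 = 481.2500
Σcross = 644.0000 → A = |Σcross|/2 = 322.0000 mm²
Σ(r_i+r_j)·cross = 20657.2500 → first moment M = |Σ|/6 = 3442.8750
R_c = M/A = 3442.8750/322.0000 = 10.6922 mm
θ = 58° = 1.012291 rad
V = θ·R_c·A = 1.012291·10.6922·322.0000 = 3485.191 mm³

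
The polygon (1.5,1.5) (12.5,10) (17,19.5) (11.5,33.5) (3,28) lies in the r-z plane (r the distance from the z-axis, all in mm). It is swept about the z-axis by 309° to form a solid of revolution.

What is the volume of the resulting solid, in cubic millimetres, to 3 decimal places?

Profile (r,z), 5 vertices: (1.5,1.5) (12.5,10) (17,19.5) (11.5,33.5) (3,28)
edge 0: (1.5,1.5)→(12.5,10)  cross = 1.5·10 − 12.5·1.5 = -3.7500; (r_i+r_j)·cross = 14·-3.7500 = -52.5000
edge 1: (12.5,10)→(17,19.5)  cross = 12.5·19.5 − 17·10 = 73.7500; (r_i+r_j)·cross = 29.5·73.7500 = 2175.6250
edge 2: (17,19.5)→(11.5,33.5)  cross = 17·33.5 − 11.5·19.5 = 345.2500; (r_i+r_j)·cross = 28.5·345.2500 = 9839.6250
edge 3: (11.5,33.5)→(3,28)  cross = 11.5·28 − 3·33.5 = 221.5000; (r_i+r_j)·cross = 14.5·221.5000 = 3211.7500
edge 4: (3,28)→(1.5,1.5)  cross = 3·1.5 − 1.5·28 = -37.5000; (r_i+r_j)·cross = 4.5·-37.5000 = -168.7500
Σcross = 599.2500 → A = |Σcross|/2 = 299.6250 mm²
Σ(r_i+r_j)·cross = 15005.7500 → first moment M = |Σ|/6 = 2500.9583
R_c = M/A = 2500.9583/299.6250 = 8.3470 mm
θ = 309° = 5.393067 rad
V = θ·R_c·A = 5.393067·8.3470·299.6250 = 13487.837 mm³

Volume = 13487.837 mm³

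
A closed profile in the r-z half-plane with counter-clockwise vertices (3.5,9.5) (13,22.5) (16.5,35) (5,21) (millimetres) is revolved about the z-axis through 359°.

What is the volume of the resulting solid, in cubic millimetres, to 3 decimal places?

Volume = 5428.735 mm³

Profile (r,z), 4 vertices: (3.5,9.5) (13,22.5) (16.5,35) (5,21)
edge 0: (3.5,9.5)→(13,22.5)  cross = 3.5·22.5 − 13·9.5 = -44.7500; (r_i+r_j)·cross = 16.5·-44.7500 = -738.3750
edge 1: (13,22.5)→(16.5,35)  cross = 13·35 − 16.5·22.5 = 83.7500; (r_i+r_j)·cross = 29.5·83.7500 = 2470.6250
edge 2: (16.5,35)→(5,21)  cross = 16.5·21 − 5·35 = 171.5000; (r_i+r_j)·cross = 21.5·171.5000 = 3687.2500
edge 3: (5,21)→(3.5,9.5)  cross = 5·9.5 − 3.5·21 = -26.0000; (r_i+r_j)·cross = 8.5·-26.0000 = -221.0000
Σcross = 184.5000 → A = |Σcross|/2 = 92.2500 mm²
Σ(r_i+r_j)·cross = 5198.5000 → first moment M = |Σ|/6 = 866.4167
R_c = M/A = 866.4167/92.2500 = 9.3921 mm
θ = 359° = 6.265732 rad
V = θ·R_c·A = 6.265732·9.3921·92.2500 = 5428.735 mm³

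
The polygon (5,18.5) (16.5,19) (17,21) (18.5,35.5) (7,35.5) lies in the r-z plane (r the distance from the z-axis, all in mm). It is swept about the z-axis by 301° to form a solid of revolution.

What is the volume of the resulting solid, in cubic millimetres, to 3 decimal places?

Volume = 12024.908 mm³

Profile (r,z), 5 vertices: (5,18.5) (16.5,19) (17,21) (18.5,35.5) (7,35.5)
edge 0: (5,18.5)→(16.5,19)  cross = 5·19 − 16.5·18.5 = -210.2500; (r_i+r_j)·cross = 21.5·-210.2500 = -4520.3750
edge 1: (16.5,19)→(17,21)  cross = 16.5·21 − 17·19 = 23.5000; (r_i+r_j)·cross = 33.5·23.5000 = 787.2500
edge 2: (17,21)→(18.5,35.5)  cross = 17·35.5 − 18.5·21 = 215.0000; (r_i+r_j)·cross = 35.5·215.0000 = 7632.5000
edge 3: (18.5,35.5)→(7,35.5)  cross = 18.5·35.5 − 7·35.5 = 408.2500; (r_i+r_j)·cross = 25.5·408.2500 = 10410.3750
edge 4: (7,35.5)→(5,18.5)  cross = 7·18.5 − 5·35.5 = -48.0000; (r_i+r_j)·cross = 12·-48.0000 = -576.0000
Σcross = 388.5000 → A = |Σcross|/2 = 194.2500 mm²
Σ(r_i+r_j)·cross = 13733.7500 → first moment M = |Σ|/6 = 2288.9583
R_c = M/A = 2288.9583/194.2500 = 11.7836 mm
θ = 301° = 5.253441 rad
V = θ·R_c·A = 5.253441·11.7836·194.2500 = 12024.908 mm³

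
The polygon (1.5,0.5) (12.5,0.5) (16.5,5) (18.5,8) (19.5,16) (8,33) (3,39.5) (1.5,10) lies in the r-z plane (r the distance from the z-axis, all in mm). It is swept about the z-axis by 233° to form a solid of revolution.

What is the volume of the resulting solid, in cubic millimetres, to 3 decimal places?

Profile (r,z), 8 vertices: (1.5,0.5) (12.5,0.5) (16.5,5) (18.5,8) (19.5,16) (8,33) (3,39.5) (1.5,10)
edge 0: (1.5,0.5)→(12.5,0.5)  cross = 1.5·0.5 − 12.5·0.5 = -5.5000; (r_i+r_j)·cross = 14·-5.5000 = -77.0000
edge 1: (12.5,0.5)→(16.5,5)  cross = 12.5·5 − 16.5·0.5 = 54.2500; (r_i+r_j)·cross = 29·54.2500 = 1573.2500
edge 2: (16.5,5)→(18.5,8)  cross = 16.5·8 − 18.5·5 = 39.5000; (r_i+r_j)·cross = 35·39.5000 = 1382.5000
edge 3: (18.5,8)→(19.5,16)  cross = 18.5·16 − 19.5·8 = 140.0000; (r_i+r_j)·cross = 38·140.0000 = 5320.0000
edge 4: (19.5,16)→(8,33)  cross = 19.5·33 − 8·16 = 515.5000; (r_i+r_j)·cross = 27.5·515.5000 = 14176.2500
edge 5: (8,33)→(3,39.5)  cross = 8·39.5 − 3·33 = 217.0000; (r_i+r_j)·cross = 11·217.0000 = 2387.0000
edge 6: (3,39.5)→(1.5,10)  cross = 3·10 − 1.5·39.5 = -29.2500; (r_i+r_j)·cross = 4.5·-29.2500 = -131.6250
edge 7: (1.5,10)→(1.5,0.5)  cross = 1.5·0.5 − 1.5·10 = -14.2500; (r_i+r_j)·cross = 3·-14.2500 = -42.7500
Σcross = 917.2500 → A = |Σcross|/2 = 458.6250 mm²
Σ(r_i+r_j)·cross = 24587.6250 → first moment M = |Σ|/6 = 4097.9375
R_c = M/A = 4097.9375/458.6250 = 8.9353 mm
θ = 233° = 4.066617 rad
V = θ·R_c·A = 4.066617·8.9353·458.6250 = 16664.743 mm³

Volume = 16664.743 mm³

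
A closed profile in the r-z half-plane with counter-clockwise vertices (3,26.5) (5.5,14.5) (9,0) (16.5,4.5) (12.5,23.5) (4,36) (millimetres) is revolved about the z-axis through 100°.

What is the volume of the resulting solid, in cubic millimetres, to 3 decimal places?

Profile (r,z), 6 vertices: (3,26.5) (5.5,14.5) (9,0) (16.5,4.5) (12.5,23.5) (4,36)
edge 0: (3,26.5)→(5.5,14.5)  cross = 3·14.5 − 5.5·26.5 = -102.2500; (r_i+r_j)·cross = 8.5·-102.2500 = -869.1250
edge 1: (5.5,14.5)→(9,0)  cross = 5.5·0 − 9·14.5 = -130.5000; (r_i+r_j)·cross = 14.5·-130.5000 = -1892.2500
edge 2: (9,0)→(16.5,4.5)  cross = 9·4.5 − 16.5·0 = 40.5000; (r_i+r_j)·cross = 25.5·40.5000 = 1032.7500
edge 3: (16.5,4.5)→(12.5,23.5)  cross = 16.5·23.5 − 12.5·4.5 = 331.5000; (r_i+r_j)·cross = 29·331.5000 = 9613.5000
edge 4: (12.5,23.5)→(4,36)  cross = 12.5·36 − 4·23.5 = 356.0000; (r_i+r_j)·cross = 16.5·356.0000 = 5874.0000
edge 5: (4,36)→(3,26.5)  cross = 4·26.5 − 3·36 = -2.0000; (r_i+r_j)·cross = 7·-2.0000 = -14.0000
Σcross = 493.2500 → A = |Σcross|/2 = 246.6250 mm²
Σ(r_i+r_j)·cross = 13744.8750 → first moment M = |Σ|/6 = 2290.8125
R_c = M/A = 2290.8125/246.6250 = 9.2886 mm
θ = 100° = 1.745329 rad
V = θ·R_c·A = 1.745329·9.2886·246.6250 = 3998.222 mm³

Volume = 3998.222 mm³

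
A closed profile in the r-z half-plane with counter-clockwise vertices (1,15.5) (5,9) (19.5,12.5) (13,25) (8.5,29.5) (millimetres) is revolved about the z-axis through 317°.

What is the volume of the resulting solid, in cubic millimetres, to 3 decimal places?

Volume = 11093.858 mm³

Profile (r,z), 5 vertices: (1,15.5) (5,9) (19.5,12.5) (13,25) (8.5,29.5)
edge 0: (1,15.5)→(5,9)  cross = 1·9 − 5·15.5 = -68.5000; (r_i+r_j)·cross = 6·-68.5000 = -411.0000
edge 1: (5,9)→(19.5,12.5)  cross = 5·12.5 − 19.5·9 = -113.0000; (r_i+r_j)·cross = 24.5·-113.0000 = -2768.5000
edge 2: (19.5,12.5)→(13,25)  cross = 19.5·25 − 13·12.5 = 325.0000; (r_i+r_j)·cross = 32.5·325.0000 = 10562.5000
edge 3: (13,25)→(8.5,29.5)  cross = 13·29.5 − 8.5·25 = 171.0000; (r_i+r_j)·cross = 21.5·171.0000 = 3676.5000
edge 4: (8.5,29.5)→(1,15.5)  cross = 8.5·15.5 − 1·29.5 = 102.2500; (r_i+r_j)·cross = 9.5·102.2500 = 971.3750
Σcross = 416.7500 → A = |Σcross|/2 = 208.3750 mm²
Σ(r_i+r_j)·cross = 12030.8750 → first moment M = |Σ|/6 = 2005.1458
R_c = M/A = 2005.1458/208.3750 = 9.6228 mm
θ = 317° = 5.532694 rad
V = θ·R_c·A = 5.532694·9.6228·208.3750 = 11093.858 mm³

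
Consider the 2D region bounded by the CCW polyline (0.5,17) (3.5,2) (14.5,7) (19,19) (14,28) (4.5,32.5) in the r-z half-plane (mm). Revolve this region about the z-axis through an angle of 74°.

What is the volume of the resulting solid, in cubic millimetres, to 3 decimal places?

Profile (r,z), 6 vertices: (0.5,17) (3.5,2) (14.5,7) (19,19) (14,28) (4.5,32.5)
edge 0: (0.5,17)→(3.5,2)  cross = 0.5·2 − 3.5·17 = -58.5000; (r_i+r_j)·cross = 4·-58.5000 = -234.0000
edge 1: (3.5,2)→(14.5,7)  cross = 3.5·7 − 14.5·2 = -4.5000; (r_i+r_j)·cross = 18·-4.5000 = -81.0000
edge 2: (14.5,7)→(19,19)  cross = 14.5·19 − 19·7 = 142.5000; (r_i+r_j)·cross = 33.5·142.5000 = 4773.7500
edge 3: (19,19)→(14,28)  cross = 19·28 − 14·19 = 266.0000; (r_i+r_j)·cross = 33·266.0000 = 8778.0000
edge 4: (14,28)→(4.5,32.5)  cross = 14·32.5 − 4.5·28 = 329.0000; (r_i+r_j)·cross = 18.5·329.0000 = 6086.5000
edge 5: (4.5,32.5)→(0.5,17)  cross = 4.5·17 − 0.5·32.5 = 60.2500; (r_i+r_j)·cross = 5·60.2500 = 301.2500
Σcross = 734.7500 → A = |Σcross|/2 = 367.3750 mm²
Σ(r_i+r_j)·cross = 19624.5000 → first moment M = |Σ|/6 = 3270.7500
R_c = M/A = 3270.7500/367.3750 = 8.9030 mm
θ = 74° = 1.291544 rad
V = θ·R_c·A = 1.291544·8.9030·367.3750 = 4224.316 mm³

Volume = 4224.316 mm³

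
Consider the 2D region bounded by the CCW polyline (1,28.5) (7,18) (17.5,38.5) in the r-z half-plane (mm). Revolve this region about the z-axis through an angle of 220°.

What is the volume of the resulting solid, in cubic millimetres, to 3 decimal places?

Volume = 3806.367 mm³

Profile (r,z), 3 vertices: (1,28.5) (7,18) (17.5,38.5)
edge 0: (1,28.5)→(7,18)  cross = 1·18 − 7·28.5 = -181.5000; (r_i+r_j)·cross = 8·-181.5000 = -1452.0000
edge 1: (7,18)→(17.5,38.5)  cross = 7·38.5 − 17.5·18 = -45.5000; (r_i+r_j)·cross = 24.5·-45.5000 = -1114.7500
edge 2: (17.5,38.5)→(1,28.5)  cross = 17.5·28.5 − 1·38.5 = 460.2500; (r_i+r_j)·cross = 18.5·460.2500 = 8514.6250
Σcross = 233.2500 → A = |Σcross|/2 = 116.6250 mm²
Σ(r_i+r_j)·cross = 5947.8750 → first moment M = |Σ|/6 = 991.3125
R_c = M/A = 991.3125/116.6250 = 8.5000 mm
θ = 220° = 3.839724 rad
V = θ·R_c·A = 3.839724·8.5000·116.6250 = 3806.367 mm³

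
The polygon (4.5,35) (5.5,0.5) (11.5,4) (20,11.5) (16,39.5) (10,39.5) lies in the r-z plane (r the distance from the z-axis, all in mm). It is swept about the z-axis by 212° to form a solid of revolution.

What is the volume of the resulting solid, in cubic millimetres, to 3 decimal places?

Profile (r,z), 6 vertices: (4.5,35) (5.5,0.5) (11.5,4) (20,11.5) (16,39.5) (10,39.5)
edge 0: (4.5,35)→(5.5,0.5)  cross = 4.5·0.5 − 5.5·35 = -190.2500; (r_i+r_j)·cross = 10·-190.2500 = -1902.5000
edge 1: (5.5,0.5)→(11.5,4)  cross = 5.5·4 − 11.5·0.5 = 16.2500; (r_i+r_j)·cross = 17·16.2500 = 276.2500
edge 2: (11.5,4)→(20,11.5)  cross = 11.5·11.5 − 20·4 = 52.2500; (r_i+r_j)·cross = 31.5·52.2500 = 1645.8750
edge 3: (20,11.5)→(16,39.5)  cross = 20·39.5 − 16·11.5 = 606.0000; (r_i+r_j)·cross = 36·606.0000 = 21816.0000
edge 4: (16,39.5)→(10,39.5)  cross = 16·39.5 − 10·39.5 = 237.0000; (r_i+r_j)·cross = 26·237.0000 = 6162.0000
edge 5: (10,39.5)→(4.5,35)  cross = 10·35 − 4.5·39.5 = 172.2500; (r_i+r_j)·cross = 14.5·172.2500 = 2497.6250
Σcross = 893.5000 → A = |Σcross|/2 = 446.7500 mm²
Σ(r_i+r_j)·cross = 30495.2500 → first moment M = |Σ|/6 = 5082.5417
R_c = M/A = 5082.5417/446.7500 = 11.3767 mm
θ = 212° = 3.700098 rad
V = θ·R_c·A = 3.700098·11.3767·446.7500 = 18805.902 mm³

Volume = 18805.902 mm³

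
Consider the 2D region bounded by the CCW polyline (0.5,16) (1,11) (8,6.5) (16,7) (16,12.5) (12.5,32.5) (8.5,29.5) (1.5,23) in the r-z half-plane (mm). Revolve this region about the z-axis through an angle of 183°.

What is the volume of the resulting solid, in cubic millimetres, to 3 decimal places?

Volume = 7857.988 mm³

Profile (r,z), 8 vertices: (0.5,16) (1,11) (8,6.5) (16,7) (16,12.5) (12.5,32.5) (8.5,29.5) (1.5,23)
edge 0: (0.5,16)→(1,11)  cross = 0.5·11 − 1·16 = -10.5000; (r_i+r_j)·cross = 1.5·-10.5000 = -15.7500
edge 1: (1,11)→(8,6.5)  cross = 1·6.5 − 8·11 = -81.5000; (r_i+r_j)·cross = 9·-81.5000 = -733.5000
edge 2: (8,6.5)→(16,7)  cross = 8·7 − 16·6.5 = -48.0000; (r_i+r_j)·cross = 24·-48.0000 = -1152.0000
edge 3: (16,7)→(16,12.5)  cross = 16·12.5 − 16·7 = 88.0000; (r_i+r_j)·cross = 32·88.0000 = 2816.0000
edge 4: (16,12.5)→(12.5,32.5)  cross = 16·32.5 − 12.5·12.5 = 363.7500; (r_i+r_j)·cross = 28.5·363.7500 = 10366.8750
edge 5: (12.5,32.5)→(8.5,29.5)  cross = 12.5·29.5 − 8.5·32.5 = 92.5000; (r_i+r_j)·cross = 21·92.5000 = 1942.5000
edge 6: (8.5,29.5)→(1.5,23)  cross = 8.5·23 − 1.5·29.5 = 151.2500; (r_i+r_j)·cross = 10·151.2500 = 1512.5000
edge 7: (1.5,23)→(0.5,16)  cross = 1.5·16 − 0.5·23 = 12.5000; (r_i+r_j)·cross = 2·12.5000 = 25.0000
Σcross = 568.0000 → A = |Σcross|/2 = 284.0000 mm²
Σ(r_i+r_j)·cross = 14761.6250 → first moment M = |Σ|/6 = 2460.2708
R_c = M/A = 2460.2708/284.0000 = 8.6629 mm
θ = 183° = 3.193953 rad
V = θ·R_c·A = 3.193953·8.6629·284.0000 = 7857.988 mm³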